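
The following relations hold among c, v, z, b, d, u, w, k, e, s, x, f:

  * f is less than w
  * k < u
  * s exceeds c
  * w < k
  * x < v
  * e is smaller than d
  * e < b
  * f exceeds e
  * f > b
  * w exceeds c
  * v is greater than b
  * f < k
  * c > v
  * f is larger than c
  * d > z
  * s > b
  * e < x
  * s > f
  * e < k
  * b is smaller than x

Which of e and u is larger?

u

e < b and b < x give e < x.
With x < v: e < b < x < v.
With v < c: e < b < x < v < c.
Then c < f extends the chain to f.
Then f < w extends the chain to w.
With w < k: e < b < x < v < c < f < w < k.
Then k < u extends the chain to u.
So e < u; u is the larger of the two.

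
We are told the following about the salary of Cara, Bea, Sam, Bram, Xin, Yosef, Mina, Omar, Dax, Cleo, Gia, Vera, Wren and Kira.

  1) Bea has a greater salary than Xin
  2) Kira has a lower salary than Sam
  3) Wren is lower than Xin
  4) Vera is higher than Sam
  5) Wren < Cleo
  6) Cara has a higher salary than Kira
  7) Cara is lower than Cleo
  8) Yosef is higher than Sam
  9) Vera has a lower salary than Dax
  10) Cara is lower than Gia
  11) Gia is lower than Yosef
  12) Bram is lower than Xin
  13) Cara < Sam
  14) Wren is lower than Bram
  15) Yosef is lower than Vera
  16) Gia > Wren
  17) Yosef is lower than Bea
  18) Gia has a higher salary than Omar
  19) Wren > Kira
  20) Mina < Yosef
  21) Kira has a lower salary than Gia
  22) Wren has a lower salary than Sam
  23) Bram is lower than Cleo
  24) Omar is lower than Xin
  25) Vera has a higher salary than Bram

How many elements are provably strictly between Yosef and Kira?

4

The relations place Kira below Yosef. An element lies strictly between them when it is forced above Kira and also forced below Yosef.
Above Kira: {Wren, Cara, Bram, Xin, Cleo, Gia, Sam, Bea, Vera, Dax}. Below Yosef: {Wren, Omar, Mina, Cara, Gia, Sam}.
Intersection: {Wren, Cara, Gia, Sam} — 4.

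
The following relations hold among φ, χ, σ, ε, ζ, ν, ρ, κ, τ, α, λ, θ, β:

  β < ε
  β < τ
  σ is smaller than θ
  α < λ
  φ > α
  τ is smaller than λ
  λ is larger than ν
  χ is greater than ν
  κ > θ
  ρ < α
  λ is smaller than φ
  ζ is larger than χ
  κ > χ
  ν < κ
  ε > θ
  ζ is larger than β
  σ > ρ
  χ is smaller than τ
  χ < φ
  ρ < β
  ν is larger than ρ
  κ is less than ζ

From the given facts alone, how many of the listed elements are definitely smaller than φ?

7

Directly below φ: χ, α, λ.
One step further: ρ, ν, τ (6 so far).
One step further: β (7 so far).
Nothing else is reachable below φ; 7 in all.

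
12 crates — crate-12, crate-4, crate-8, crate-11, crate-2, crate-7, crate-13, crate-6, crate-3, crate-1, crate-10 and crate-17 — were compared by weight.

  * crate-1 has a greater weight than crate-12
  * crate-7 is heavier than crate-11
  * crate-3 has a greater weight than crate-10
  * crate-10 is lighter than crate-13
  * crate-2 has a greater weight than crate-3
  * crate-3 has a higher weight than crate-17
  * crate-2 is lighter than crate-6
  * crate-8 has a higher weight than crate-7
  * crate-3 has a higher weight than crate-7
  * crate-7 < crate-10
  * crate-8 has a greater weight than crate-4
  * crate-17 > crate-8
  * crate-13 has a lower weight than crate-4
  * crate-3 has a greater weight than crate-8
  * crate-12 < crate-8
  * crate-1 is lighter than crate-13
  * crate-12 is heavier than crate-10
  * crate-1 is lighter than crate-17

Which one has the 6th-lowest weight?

Piecing the relations together gives one ordering: crate-11 < crate-7 < crate-10 < crate-12 < crate-1 < crate-13 < crate-4 < crate-8 < crate-17 < crate-3 < crate-2 < crate-6.
Counting 6 from the smallest end gives crate-13.

crate-13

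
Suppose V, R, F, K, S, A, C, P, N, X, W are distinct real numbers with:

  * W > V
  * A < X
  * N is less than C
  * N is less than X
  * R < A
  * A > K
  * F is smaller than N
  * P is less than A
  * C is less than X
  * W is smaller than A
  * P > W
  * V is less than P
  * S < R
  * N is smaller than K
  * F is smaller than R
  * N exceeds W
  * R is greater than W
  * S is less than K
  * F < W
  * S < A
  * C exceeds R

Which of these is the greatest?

X

Chaining downward from X: directly below it, N, C, A; then F, W, S, K, R, P; then V.
That covers every other element, and nothing is given above X, so X is the greatest.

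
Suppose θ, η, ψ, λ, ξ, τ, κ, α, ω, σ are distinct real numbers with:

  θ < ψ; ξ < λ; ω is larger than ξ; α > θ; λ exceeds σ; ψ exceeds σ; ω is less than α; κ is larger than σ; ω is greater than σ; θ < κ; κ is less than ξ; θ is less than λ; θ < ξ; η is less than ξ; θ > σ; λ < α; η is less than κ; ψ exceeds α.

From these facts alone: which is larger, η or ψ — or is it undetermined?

η < ξ and ξ < ω give η < ω.
With ω < α: η < ξ < ω < α.
With α < ψ: η < ξ < ω < α < ψ.
So ψ is larger.

ψ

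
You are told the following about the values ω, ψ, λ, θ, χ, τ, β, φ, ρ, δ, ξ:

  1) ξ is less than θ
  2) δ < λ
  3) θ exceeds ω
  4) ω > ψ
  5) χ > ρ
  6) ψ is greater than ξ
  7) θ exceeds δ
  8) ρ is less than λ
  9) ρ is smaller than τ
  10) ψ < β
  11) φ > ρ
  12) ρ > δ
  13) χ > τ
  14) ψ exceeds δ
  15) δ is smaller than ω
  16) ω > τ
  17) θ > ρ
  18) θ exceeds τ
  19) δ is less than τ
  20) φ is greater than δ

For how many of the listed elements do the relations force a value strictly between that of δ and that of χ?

2

The relations place δ below χ. An element lies strictly between them when it is forced above δ and also forced below χ.
Above δ: {ρ, λ, τ, ψ, ω, θ, φ, β}. Below χ: {ρ, τ}.
Intersection: {ρ, τ} — 2.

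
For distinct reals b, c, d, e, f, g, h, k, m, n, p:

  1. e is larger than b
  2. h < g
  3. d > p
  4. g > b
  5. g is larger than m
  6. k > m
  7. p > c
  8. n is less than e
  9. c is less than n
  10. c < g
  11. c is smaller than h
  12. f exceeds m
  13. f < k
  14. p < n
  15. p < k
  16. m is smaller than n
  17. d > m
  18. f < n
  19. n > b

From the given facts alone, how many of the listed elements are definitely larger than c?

The elements the relations force above c are p, h, d, n, e, k, g — no chain reaches any other.
That is 7.

7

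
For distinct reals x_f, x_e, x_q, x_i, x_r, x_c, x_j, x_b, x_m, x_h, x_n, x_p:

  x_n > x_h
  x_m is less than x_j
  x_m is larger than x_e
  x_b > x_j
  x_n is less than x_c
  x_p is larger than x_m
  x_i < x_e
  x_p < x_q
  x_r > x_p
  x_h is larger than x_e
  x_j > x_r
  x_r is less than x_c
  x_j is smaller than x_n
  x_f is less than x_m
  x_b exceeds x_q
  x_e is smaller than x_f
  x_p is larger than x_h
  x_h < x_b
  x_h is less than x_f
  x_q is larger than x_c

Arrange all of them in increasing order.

The consecutive links are each given: x_i < x_e; x_e < x_h; x_h < x_f; x_f < x_m; x_m < x_p; x_p < x_r; x_r < x_j; x_j < x_n; x_n < x_c; x_c < x_q; x_q < x_b.

x_i < x_e < x_h < x_f < x_m < x_p < x_r < x_j < x_n < x_c < x_q < x_b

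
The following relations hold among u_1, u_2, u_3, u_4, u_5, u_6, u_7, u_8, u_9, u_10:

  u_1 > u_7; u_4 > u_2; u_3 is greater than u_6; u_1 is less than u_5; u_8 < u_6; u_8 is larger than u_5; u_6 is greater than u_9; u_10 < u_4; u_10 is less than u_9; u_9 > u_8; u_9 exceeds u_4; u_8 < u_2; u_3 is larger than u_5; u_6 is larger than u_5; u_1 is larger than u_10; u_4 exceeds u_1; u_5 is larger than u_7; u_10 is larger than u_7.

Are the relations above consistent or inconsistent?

consistent

Every relation is compatible with u_7 < u_10 < u_1 < u_5 < u_8 < u_2 < u_4 < u_9 < u_6 < u_3; the set is consistent.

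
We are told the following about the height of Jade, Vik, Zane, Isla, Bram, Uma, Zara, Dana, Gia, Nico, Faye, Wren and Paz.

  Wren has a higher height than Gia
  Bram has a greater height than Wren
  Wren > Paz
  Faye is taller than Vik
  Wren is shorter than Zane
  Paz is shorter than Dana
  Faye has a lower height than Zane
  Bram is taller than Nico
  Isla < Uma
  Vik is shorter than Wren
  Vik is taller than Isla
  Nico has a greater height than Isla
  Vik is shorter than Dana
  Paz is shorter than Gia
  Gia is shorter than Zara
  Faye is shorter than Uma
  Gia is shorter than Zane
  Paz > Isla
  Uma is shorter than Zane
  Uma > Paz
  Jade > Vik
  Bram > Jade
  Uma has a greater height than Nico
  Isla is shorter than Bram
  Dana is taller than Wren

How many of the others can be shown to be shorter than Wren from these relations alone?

The elements the relations force below Wren are Isla, Paz, Gia, Vik — no chain reaches any other.
That is 4.

4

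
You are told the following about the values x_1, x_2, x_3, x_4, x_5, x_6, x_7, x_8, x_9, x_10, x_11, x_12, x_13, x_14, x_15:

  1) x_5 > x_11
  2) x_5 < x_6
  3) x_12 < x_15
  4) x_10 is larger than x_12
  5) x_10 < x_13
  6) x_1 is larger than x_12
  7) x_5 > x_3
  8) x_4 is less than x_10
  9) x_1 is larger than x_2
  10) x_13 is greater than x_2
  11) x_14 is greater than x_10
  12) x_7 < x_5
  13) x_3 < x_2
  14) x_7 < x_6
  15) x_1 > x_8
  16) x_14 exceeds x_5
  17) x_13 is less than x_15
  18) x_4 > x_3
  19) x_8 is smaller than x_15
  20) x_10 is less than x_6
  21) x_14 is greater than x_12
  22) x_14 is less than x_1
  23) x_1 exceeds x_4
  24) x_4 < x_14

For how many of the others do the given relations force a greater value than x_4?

The elements the relations force above x_4 are x_10, x_13, x_15, x_14, x_6, x_1 — no chain reaches any other.
That is 6.

6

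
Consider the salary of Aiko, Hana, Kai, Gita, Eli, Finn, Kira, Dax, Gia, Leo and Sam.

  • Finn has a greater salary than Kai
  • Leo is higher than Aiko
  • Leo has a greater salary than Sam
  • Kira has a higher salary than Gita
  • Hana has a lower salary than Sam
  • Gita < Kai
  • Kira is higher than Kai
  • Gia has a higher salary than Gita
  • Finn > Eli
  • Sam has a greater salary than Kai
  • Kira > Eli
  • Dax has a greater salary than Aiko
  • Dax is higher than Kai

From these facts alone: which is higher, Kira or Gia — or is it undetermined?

undetermined

Following every chain through Gia: below Gia we get Gita.
Kira is not reached, and no chain runs the other way from Kira to Gia.
So the given relations leave the order of Gia and Kira undetermined.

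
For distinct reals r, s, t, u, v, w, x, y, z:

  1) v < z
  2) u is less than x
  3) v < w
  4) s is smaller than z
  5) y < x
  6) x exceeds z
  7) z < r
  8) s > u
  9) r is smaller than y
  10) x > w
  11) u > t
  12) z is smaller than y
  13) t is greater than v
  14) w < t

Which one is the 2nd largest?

y

Chaining the given pairs: v < w < t < u < s < z < r < y < x.
Counting 2 from the largest end gives y.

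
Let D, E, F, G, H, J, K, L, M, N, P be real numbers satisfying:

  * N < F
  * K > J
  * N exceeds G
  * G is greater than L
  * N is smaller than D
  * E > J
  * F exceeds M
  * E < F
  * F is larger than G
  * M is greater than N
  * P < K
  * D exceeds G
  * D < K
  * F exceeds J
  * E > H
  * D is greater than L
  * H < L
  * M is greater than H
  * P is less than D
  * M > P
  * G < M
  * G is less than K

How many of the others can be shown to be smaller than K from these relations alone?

Directly below K: P, J, G, D.
One step further: L, N (6 so far).
One step further: H (7 so far).
No other element is forced below K by the given relations, so the count is 7.

7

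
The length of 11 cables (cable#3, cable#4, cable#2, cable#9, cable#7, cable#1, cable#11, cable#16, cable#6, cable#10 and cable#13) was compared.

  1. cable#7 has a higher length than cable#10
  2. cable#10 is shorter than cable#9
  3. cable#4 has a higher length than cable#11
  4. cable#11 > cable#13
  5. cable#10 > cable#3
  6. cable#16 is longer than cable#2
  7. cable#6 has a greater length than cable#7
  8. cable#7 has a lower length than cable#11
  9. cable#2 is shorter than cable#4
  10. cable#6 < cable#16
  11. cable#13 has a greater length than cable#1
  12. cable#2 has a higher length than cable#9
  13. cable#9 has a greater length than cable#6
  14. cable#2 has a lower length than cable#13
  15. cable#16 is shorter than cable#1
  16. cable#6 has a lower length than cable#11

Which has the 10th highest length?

Chaining the given pairs: cable#3 < cable#10 < cable#7 < cable#6 < cable#9 < cable#2 < cable#16 < cable#1 < cable#13 < cable#11 < cable#4.
The 10th largest is cable#10.

cable#10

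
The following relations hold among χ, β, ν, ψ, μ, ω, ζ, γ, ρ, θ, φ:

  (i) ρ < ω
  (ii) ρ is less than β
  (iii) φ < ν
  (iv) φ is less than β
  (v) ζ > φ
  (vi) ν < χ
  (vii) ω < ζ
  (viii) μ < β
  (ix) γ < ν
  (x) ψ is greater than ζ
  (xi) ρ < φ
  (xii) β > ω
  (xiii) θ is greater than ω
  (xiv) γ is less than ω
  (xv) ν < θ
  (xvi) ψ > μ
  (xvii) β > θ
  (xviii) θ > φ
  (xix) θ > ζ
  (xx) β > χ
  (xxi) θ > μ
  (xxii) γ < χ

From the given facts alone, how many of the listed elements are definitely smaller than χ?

The elements the relations force below χ are γ, ρ, φ, ν — no chain reaches any other.
That is 4.

4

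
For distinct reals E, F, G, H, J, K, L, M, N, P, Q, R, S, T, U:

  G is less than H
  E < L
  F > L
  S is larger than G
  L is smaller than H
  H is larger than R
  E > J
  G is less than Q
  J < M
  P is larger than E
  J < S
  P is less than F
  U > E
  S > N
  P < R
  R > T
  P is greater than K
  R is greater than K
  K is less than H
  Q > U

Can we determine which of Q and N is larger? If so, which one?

Following every chain through N: above N we get S.
Q is not reached, and no chain runs the other way from Q to N.
So the given relations leave the order of N and Q undetermined.

undetermined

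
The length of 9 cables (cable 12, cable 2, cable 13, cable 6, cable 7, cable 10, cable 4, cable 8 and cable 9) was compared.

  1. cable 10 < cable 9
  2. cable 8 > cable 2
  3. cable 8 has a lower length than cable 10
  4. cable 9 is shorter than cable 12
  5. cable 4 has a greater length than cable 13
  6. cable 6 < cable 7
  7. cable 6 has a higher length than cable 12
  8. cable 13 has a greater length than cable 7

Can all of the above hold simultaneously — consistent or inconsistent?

The single ordering cable 2 < cable 8 < cable 10 < cable 9 < cable 12 < cable 6 < cable 7 < cable 13 < cable 4 satisfies every listed relation, so no contradiction arises.

consistent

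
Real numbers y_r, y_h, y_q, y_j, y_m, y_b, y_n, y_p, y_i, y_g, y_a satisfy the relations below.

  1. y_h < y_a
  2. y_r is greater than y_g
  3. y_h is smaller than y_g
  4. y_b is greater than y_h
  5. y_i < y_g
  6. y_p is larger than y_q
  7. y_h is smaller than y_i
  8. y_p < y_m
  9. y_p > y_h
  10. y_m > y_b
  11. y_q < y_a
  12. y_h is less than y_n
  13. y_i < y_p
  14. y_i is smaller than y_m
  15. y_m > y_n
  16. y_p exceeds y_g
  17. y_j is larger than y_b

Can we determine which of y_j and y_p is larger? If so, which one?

undetermined

Following every chain through y_j: below y_j we get y_h, y_b.
y_p is not reached, and no chain runs the other way from y_p to y_j.
So the given relations leave the order of y_j and y_p undetermined.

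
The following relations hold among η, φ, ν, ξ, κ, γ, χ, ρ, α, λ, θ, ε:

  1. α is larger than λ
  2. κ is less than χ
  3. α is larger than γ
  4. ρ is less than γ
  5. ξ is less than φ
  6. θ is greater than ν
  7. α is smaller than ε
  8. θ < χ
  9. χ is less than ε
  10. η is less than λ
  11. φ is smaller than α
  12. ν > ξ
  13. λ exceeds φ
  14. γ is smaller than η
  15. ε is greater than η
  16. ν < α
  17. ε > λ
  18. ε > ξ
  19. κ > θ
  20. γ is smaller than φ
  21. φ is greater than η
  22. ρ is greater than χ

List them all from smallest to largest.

Each adjacent pair is fixed by a given relation: ξ < ν; ν < θ; θ < κ; κ < χ; χ < ρ; ρ < γ; γ < η; η < φ; φ < λ; λ < α; α < ε. Chaining them end to end gives the full order.

ξ < ν < θ < κ < χ < ρ < γ < η < φ < λ < α < ε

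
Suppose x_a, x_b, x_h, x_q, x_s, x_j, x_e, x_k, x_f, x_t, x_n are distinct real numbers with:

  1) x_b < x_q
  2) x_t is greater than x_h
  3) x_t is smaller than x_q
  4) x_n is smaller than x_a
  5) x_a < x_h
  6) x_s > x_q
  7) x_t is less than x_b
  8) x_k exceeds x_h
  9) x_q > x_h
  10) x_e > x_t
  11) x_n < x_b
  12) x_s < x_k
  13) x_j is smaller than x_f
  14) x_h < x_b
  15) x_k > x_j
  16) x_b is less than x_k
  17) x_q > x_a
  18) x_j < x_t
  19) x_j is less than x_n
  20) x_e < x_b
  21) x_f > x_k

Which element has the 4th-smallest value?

The consecutive relations fix a unique order: x_j < x_n < x_a < x_h < x_t < x_e < x_b < x_q < x_s < x_k < x_f.
Counting 4 from the smallest end gives x_h.

x_h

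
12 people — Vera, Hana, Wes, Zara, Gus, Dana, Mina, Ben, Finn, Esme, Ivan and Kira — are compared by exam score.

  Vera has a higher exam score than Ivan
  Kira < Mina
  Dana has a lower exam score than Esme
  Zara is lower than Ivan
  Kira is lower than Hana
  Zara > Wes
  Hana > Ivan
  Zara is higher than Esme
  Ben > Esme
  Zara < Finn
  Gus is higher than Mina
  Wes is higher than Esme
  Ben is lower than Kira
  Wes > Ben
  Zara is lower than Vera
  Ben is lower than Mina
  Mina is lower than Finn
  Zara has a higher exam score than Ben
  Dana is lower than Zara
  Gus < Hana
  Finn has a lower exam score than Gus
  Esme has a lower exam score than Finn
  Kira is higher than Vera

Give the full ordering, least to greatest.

Each adjacent pair is fixed by a given relation: Dana < Esme; Esme < Ben; Ben < Wes; Wes < Zara; Zara < Ivan; Ivan < Vera; Vera < Kira; Kira < Mina; Mina < Finn; Finn < Gus; Gus < Hana. Chaining them end to end gives the full order.

Dana < Esme < Ben < Wes < Zara < Ivan < Vera < Kira < Mina < Finn < Gus < Hana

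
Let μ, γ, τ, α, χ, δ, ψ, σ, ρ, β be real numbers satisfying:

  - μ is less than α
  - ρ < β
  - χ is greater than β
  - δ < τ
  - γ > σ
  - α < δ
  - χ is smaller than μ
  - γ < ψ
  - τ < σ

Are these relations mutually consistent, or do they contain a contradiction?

consistent

The single ordering ρ < β < χ < μ < α < δ < τ < σ < γ < ψ satisfies every listed relation, so no contradiction arises.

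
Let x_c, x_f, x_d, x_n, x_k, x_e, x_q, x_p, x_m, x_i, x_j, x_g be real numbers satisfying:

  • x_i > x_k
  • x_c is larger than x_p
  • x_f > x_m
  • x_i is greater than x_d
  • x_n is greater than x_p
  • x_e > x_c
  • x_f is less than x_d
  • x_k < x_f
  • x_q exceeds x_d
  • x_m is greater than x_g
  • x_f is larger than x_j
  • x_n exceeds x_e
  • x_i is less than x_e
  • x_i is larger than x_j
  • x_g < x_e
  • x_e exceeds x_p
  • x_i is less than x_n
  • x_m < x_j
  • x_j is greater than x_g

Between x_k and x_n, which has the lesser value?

The relevant relations are x_k < x_f; x_f < x_d; x_d < x_i; x_i < x_e; x_e < x_n.
Together: x_k < x_f < x_d < x_i < x_e < x_n.
So x_k < x_n; x_k is the smaller of the two.

x_k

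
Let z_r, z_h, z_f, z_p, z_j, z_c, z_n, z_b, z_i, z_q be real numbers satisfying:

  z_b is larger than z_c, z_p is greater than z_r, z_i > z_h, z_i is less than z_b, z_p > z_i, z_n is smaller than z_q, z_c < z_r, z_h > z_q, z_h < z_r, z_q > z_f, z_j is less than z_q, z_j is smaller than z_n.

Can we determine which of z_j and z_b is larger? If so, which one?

z_b

z_j < z_q < z_h < z_i < z_b, by transitivity through z_q, z_h, z_i.
So z_b is larger.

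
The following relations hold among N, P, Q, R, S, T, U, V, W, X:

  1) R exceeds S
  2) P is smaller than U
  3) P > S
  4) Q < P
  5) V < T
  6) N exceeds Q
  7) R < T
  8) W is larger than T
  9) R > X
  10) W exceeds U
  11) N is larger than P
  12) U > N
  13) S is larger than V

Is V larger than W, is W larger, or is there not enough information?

V < S and S < P give V < P.
Then P < N extends the chain to N.
With N < U: V < S < P < N < U.
With U < W: V < S < P < N < U < W.
So W is larger.

W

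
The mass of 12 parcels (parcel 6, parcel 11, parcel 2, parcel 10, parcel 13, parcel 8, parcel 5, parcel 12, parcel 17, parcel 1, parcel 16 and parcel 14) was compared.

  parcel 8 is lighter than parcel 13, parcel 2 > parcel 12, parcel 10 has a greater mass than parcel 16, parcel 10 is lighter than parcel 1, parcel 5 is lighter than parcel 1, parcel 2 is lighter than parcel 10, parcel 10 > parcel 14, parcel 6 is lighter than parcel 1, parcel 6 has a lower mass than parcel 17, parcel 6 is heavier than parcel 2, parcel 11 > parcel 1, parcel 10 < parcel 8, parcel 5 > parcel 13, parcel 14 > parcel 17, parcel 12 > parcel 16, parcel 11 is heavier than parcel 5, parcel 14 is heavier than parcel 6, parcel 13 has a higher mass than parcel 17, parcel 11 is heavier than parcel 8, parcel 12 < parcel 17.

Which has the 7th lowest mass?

Chaining the given pairs: parcel 16 < parcel 12 < parcel 2 < parcel 6 < parcel 17 < parcel 14 < parcel 10 < parcel 8 < parcel 13 < parcel 5 < parcel 1 < parcel 11.
Counting 7 from the smallest end gives parcel 10.

parcel 10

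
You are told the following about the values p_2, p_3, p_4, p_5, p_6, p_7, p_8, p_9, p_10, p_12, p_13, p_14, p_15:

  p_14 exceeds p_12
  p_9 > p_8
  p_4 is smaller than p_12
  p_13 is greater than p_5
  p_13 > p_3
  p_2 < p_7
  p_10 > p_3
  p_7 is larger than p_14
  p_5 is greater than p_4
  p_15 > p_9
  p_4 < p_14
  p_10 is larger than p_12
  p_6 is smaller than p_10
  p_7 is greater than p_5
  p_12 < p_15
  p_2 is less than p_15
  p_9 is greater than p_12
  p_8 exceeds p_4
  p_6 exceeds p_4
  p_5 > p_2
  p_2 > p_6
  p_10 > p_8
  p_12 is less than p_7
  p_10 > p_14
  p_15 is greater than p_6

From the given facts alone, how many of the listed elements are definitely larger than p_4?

11

From p_4 the given relations immediately reach p_6, p_12, p_8, p_14, p_5.
From those, p_2, p_9, p_7, p_13, p_15, p_10 — 11 in total.
Nothing else is reachable above p_4; 11 in all.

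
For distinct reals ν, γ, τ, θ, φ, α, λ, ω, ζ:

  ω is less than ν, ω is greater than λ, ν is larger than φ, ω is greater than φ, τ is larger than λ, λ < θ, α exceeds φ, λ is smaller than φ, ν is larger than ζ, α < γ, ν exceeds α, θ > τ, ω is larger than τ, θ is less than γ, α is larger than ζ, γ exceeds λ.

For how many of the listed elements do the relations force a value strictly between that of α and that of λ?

Chaining upward from λ reaches: τ, φ, ω, ν, θ, γ.
Chaining downward from α reaches: φ, ζ.
Strictly between λ and α are those in both lists: φ — 1 element.

1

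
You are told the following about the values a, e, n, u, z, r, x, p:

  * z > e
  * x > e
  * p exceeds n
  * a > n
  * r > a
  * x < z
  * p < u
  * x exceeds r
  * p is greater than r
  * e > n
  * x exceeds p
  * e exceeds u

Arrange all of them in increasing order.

n < a < r < p < u < e < x < z

The consecutive links are each given: n < a; a < r; r < p; p < u; u < e; e < x; x < z.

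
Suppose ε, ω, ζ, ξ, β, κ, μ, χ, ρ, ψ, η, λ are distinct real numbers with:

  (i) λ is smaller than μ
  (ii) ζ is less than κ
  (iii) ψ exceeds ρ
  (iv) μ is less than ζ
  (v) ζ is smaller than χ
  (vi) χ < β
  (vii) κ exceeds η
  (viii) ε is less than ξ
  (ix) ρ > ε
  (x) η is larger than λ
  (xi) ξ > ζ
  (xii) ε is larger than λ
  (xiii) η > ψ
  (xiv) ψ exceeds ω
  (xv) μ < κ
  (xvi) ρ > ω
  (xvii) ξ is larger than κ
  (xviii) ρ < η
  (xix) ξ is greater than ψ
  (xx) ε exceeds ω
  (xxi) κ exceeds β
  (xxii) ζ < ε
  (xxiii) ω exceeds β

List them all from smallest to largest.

The consecutive links are each given: λ < μ; μ < ζ; ζ < χ; χ < β; β < ω; ω < ε; ε < ρ; ρ < ψ; ψ < η; η < κ; κ < ξ.

λ < μ < ζ < χ < β < ω < ε < ρ < ψ < η < κ < ξ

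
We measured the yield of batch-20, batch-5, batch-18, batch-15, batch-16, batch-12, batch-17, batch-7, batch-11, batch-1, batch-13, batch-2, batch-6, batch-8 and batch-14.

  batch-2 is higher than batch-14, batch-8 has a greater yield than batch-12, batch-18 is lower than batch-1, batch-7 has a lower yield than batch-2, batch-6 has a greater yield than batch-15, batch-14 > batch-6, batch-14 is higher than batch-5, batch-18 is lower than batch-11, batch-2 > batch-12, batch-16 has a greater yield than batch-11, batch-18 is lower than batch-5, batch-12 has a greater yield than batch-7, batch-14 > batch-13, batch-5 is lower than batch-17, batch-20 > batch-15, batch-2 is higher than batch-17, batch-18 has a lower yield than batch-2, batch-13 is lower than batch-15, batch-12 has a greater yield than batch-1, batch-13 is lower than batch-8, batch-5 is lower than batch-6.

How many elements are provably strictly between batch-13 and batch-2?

Chaining upward from batch-13 reaches: batch-15, batch-6, batch-20, batch-8, batch-14.
Chaining downward from batch-2 reaches: batch-7, batch-18, batch-5, batch-17, batch-15, batch-6, batch-1, batch-12, batch-14.
Strictly between batch-13 and batch-2 are those in both lists: batch-15, batch-6, batch-14 — 3 elements.

3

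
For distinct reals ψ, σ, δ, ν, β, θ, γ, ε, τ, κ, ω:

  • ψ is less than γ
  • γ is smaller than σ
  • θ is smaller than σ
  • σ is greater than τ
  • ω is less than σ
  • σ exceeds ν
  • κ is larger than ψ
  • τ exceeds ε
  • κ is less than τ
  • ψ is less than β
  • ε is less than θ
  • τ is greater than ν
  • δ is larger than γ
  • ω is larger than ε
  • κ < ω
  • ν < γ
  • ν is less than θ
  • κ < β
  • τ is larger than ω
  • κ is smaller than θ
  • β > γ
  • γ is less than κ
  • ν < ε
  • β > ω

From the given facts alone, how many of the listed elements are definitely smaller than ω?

Directly below ω: κ, ε.
One step further: ν, ψ, γ (5 so far).
No other element is forced below ω by the given relations, so the count is 5.

5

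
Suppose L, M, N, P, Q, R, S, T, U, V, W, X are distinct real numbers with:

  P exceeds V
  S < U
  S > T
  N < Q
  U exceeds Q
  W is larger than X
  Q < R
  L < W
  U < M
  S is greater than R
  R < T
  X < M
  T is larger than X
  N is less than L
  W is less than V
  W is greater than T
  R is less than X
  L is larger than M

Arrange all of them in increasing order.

Nothing is placed below N, so it is least; from there N < Q; Q < R; R < X; X < T; T < S; S < U; U < M; M < L; L < W; W < V; V < P, each given directly.

N < Q < R < X < T < S < U < M < L < W < V < P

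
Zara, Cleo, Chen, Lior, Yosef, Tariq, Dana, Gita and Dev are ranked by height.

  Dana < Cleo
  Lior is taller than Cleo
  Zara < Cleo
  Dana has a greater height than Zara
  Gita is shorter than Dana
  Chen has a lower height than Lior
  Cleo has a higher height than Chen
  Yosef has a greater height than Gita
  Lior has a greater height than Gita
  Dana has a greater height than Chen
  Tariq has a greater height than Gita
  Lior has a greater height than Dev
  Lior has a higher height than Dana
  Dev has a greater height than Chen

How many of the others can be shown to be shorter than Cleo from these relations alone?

4

Directly below Cleo: Zara, Chen, Dana.
One step further: Gita (4 so far).
Nothing else is reachable below Cleo; 4 in all.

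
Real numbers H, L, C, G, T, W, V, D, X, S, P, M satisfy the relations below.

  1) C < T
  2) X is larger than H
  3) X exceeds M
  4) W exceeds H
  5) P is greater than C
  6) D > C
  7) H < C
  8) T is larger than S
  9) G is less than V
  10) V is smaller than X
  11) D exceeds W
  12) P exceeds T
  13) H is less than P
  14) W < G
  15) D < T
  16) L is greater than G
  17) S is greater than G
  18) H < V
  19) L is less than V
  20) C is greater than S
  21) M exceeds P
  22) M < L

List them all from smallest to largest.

H < W < G < S < C < D < T < P < M < L < V < X

The consecutive links are each given: H < W; W < G; G < S; S < C; C < D; D < T; T < P; P < M; M < L; L < V; V < X.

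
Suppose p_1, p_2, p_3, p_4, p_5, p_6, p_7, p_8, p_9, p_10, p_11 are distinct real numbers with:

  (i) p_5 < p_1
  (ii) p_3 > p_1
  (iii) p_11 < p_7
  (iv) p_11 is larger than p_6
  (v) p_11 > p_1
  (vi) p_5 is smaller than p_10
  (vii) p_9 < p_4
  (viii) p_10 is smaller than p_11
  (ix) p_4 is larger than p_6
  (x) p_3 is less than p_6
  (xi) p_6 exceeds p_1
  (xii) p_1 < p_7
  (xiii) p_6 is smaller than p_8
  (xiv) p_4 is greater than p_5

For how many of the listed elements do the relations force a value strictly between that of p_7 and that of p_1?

3

Chaining upward from p_1 reaches: p_3, p_6, p_8, p_11, p_4.
Chaining downward from p_7 reaches: p_5, p_3, p_10, p_6, p_11.
Strictly between p_1 and p_7 are those in both lists: p_3, p_6, p_11 — 3 elements.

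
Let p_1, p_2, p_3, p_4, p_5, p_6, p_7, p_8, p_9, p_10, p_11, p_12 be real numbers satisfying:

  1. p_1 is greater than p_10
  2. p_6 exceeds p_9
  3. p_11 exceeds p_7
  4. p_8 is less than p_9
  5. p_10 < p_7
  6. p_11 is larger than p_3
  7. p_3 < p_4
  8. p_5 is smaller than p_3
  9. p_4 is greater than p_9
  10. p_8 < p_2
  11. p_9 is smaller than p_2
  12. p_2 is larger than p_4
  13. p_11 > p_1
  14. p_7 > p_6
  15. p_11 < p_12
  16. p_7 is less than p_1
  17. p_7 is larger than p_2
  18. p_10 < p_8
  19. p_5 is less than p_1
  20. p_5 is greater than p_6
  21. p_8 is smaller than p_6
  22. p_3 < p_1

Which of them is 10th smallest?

p_1

Piecing the relations together gives one ordering: p_10 < p_8 < p_9 < p_6 < p_5 < p_3 < p_4 < p_2 < p_7 < p_1 < p_11 < p_12.
The 10th smallest is p_1.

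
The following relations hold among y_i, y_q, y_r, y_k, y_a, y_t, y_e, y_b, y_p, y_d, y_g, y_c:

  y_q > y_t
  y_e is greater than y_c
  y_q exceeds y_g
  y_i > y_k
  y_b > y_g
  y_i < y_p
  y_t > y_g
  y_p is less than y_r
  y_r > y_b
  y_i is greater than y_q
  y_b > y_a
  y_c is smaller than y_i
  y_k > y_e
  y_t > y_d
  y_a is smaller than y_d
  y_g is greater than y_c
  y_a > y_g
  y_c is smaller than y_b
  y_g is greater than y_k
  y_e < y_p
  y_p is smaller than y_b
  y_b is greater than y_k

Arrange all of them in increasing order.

y_c < y_e < y_k < y_g < y_a < y_d < y_t < y_q < y_i < y_p < y_b < y_r

The consecutive links are each given: y_c < y_e; y_e < y_k; y_k < y_g; y_g < y_a; y_a < y_d; y_d < y_t; y_t < y_q; y_q < y_i; y_i < y_p; y_p < y_b; y_b < y_r.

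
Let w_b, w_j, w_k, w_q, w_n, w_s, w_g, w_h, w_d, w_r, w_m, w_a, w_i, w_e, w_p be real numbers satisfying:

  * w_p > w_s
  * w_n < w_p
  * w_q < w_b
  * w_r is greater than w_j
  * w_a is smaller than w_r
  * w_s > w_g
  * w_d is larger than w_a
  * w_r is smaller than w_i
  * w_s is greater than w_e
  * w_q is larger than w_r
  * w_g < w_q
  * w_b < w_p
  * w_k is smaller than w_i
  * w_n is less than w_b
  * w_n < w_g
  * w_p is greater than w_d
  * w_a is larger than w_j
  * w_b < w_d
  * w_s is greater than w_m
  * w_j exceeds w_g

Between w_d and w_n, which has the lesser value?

w_n

The relevant relations are w_n < w_g; w_g < w_j; w_j < w_a; w_a < w_r; w_r < w_q; w_q < w_b; w_b < w_d.
Chaining these gives w_n < w_g < w_j < w_a < w_r < w_q < w_b < w_d.
So w_n < w_d; w_n is the smaller of the two.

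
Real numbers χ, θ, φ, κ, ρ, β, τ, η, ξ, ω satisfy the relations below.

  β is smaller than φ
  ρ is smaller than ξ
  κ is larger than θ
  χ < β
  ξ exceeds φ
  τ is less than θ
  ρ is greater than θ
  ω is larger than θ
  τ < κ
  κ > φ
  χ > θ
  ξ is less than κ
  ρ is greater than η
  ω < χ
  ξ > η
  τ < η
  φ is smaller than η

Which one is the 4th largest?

η

The consecutive relations fix a unique order: τ < θ < ω < χ < β < φ < η < ρ < ξ < κ.
Counting 4 from the largest end gives η.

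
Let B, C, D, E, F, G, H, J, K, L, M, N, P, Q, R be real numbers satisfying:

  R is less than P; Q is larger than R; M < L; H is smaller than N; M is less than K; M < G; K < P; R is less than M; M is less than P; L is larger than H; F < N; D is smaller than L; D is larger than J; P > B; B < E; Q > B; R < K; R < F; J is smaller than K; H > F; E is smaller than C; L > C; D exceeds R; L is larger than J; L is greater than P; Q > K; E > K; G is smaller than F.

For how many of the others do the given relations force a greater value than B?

5

The elements the relations force above B are Q, E, P, C, L — no chain reaches any other.
That is 5.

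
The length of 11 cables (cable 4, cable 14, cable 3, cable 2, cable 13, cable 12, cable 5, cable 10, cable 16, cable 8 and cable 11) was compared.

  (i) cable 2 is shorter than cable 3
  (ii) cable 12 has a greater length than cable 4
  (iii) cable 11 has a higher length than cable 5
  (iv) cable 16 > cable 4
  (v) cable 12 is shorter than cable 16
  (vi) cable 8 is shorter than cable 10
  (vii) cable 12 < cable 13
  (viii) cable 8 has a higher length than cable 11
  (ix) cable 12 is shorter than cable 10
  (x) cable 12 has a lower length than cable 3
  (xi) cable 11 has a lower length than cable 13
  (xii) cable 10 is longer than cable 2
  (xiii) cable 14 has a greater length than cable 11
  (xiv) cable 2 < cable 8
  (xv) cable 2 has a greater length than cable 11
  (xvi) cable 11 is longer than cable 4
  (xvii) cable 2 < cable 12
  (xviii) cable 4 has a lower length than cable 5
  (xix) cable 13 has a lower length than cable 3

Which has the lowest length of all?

cable 4

cable 5 is not least since cable 4 < cable 5; cable 11 is not least since cable 4 < cable 11; cable 2 is not least since cable 11 < cable 2; cable 8 is not least since cable 2 < cable 8; cable 12 is not least since cable 4 < cable 12; cable 16 is not least since cable 12 < cable 16; cable 10 is not least since cable 2 < cable 10; cable 13 is not least since cable 11 < cable 13; cable 3 is not least since cable 13 < cable 3; cable 14 is not least since cable 11 < cable 14.
Only cable 4 has nothing below it, so cable 4 is the lowest length.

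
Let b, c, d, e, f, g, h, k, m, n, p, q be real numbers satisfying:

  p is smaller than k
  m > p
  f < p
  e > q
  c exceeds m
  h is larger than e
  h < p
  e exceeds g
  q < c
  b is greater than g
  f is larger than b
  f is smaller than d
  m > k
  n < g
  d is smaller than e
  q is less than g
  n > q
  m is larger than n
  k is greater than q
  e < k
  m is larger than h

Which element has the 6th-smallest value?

Piecing the relations together gives one ordering: q < n < g < b < f < d < e < h < p < k < m < c.
Counting 6 from the smallest end gives d.

d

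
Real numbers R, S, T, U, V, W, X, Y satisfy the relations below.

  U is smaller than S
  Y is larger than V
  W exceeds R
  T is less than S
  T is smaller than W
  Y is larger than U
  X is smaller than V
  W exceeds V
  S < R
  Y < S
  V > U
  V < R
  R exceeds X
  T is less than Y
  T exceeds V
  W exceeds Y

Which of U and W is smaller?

U

Link the given pairs in sequence: U < V; V < T; T < Y; Y < S; S < R; R < W.
Chaining these gives U < V < T < Y < S < R < W.
So U < W; U is the smaller of the two.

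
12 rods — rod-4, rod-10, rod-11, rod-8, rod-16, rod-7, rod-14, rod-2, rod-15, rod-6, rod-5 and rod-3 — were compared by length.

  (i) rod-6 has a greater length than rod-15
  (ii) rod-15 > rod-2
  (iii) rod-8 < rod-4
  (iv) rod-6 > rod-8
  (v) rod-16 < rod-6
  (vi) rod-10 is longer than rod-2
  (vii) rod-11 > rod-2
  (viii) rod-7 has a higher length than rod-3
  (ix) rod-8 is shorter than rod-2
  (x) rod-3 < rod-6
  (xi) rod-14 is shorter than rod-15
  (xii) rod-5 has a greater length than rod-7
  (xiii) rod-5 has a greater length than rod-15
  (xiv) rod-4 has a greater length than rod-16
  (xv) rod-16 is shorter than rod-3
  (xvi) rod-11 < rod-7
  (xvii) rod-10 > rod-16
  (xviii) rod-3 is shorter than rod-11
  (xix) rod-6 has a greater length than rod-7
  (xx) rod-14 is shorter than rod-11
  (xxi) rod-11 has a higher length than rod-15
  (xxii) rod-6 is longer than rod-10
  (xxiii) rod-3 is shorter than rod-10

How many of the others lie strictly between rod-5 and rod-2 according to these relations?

Chaining upward from rod-2 reaches: rod-15, rod-11, rod-10, rod-7, rod-6.
Chaining downward from rod-5 reaches: rod-14, rod-8, rod-16, rod-15, rod-3, rod-11, rod-7.
Strictly between rod-2 and rod-5 are those in both lists: rod-15, rod-11, rod-7 — 3 elements.

3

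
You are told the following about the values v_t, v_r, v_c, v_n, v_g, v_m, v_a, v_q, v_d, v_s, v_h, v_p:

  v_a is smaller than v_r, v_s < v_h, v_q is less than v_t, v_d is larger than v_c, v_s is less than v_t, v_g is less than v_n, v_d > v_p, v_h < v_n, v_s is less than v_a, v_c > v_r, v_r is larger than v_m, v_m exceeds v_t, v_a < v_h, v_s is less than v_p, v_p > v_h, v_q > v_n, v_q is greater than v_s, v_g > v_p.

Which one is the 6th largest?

Chaining the given pairs: v_s < v_a < v_h < v_p < v_g < v_n < v_q < v_t < v_m < v_r < v_c < v_d.
Counting 6 from the largest end gives v_q.

v_q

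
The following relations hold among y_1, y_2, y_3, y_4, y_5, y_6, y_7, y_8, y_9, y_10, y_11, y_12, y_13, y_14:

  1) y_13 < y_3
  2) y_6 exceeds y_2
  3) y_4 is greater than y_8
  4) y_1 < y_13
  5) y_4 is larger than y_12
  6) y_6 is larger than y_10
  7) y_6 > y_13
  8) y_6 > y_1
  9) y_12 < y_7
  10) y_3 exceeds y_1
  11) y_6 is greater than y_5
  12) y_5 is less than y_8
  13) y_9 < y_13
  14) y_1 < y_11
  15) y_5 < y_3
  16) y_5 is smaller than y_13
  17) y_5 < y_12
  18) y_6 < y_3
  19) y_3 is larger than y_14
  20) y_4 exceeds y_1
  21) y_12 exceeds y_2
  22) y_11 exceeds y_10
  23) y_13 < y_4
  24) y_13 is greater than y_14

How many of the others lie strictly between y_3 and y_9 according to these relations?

2

The relations place y_9 below y_3. An element lies strictly between them when it is forced above y_9 and also forced below y_3.
Above y_9: {y_13, y_4, y_6}. Below y_3: {y_2, y_10, y_1, y_5, y_14, y_13, y_6}.
Intersection: {y_13, y_6} — 2.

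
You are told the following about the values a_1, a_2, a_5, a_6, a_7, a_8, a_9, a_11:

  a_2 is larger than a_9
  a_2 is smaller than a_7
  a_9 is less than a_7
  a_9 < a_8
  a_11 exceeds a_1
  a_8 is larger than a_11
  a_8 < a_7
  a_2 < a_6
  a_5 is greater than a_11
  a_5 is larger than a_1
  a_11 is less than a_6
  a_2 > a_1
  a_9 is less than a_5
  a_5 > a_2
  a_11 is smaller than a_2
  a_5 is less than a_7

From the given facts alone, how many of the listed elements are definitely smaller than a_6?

4

From a_6 the given relations immediately reach a_11, a_2.
From those, a_1, a_9 — 4 in total.
No other element is forced below a_6 by the given relations, so the count is 4.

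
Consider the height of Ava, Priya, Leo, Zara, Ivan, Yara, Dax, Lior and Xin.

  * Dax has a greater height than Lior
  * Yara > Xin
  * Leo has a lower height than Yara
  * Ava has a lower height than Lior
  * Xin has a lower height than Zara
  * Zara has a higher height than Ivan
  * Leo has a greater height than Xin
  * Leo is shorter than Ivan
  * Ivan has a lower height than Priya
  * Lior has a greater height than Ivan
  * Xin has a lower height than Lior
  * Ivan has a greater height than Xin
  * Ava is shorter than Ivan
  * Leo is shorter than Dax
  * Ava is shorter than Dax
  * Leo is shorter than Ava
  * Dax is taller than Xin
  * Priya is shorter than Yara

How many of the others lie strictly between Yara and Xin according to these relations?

Chaining upward from Xin reaches: Leo, Ava, Ivan, Zara, Priya, Lior, Dax.
Chaining downward from Yara reaches: Leo, Ava, Ivan, Priya.
Strictly between Xin and Yara are those in both lists: Leo, Ava, Ivan, Priya — 4 elements.

4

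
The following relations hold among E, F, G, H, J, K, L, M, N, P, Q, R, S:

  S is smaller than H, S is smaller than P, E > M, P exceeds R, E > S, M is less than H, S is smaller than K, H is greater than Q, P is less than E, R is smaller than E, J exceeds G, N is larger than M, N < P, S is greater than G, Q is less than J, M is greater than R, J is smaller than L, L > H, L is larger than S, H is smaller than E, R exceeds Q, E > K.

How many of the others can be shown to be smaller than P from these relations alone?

From P the given relations immediately reach R, N, S.
From those, Q, G, M — 6 in total.
Nothing else is reachable below P; 6 in all.

6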